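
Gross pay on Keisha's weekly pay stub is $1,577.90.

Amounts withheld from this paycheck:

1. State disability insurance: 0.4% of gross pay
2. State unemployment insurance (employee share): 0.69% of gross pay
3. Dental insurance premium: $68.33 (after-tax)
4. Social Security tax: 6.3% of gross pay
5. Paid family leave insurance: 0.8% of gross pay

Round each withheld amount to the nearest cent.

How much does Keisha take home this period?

$1,380.34

State disability insurance: $1,577.90 × 0.004 = $6.31
State unemployment insurance (employee share): $1,577.90 × 0.0069 = $10.89
Social Security tax: $1,577.90 × 0.063 = $99.41
Paid family leave insurance: $1,577.90 × 0.008 = $12.62
Dental insurance premium: $68.33
Total deductions = $6.31 + $10.89 + $99.41 + $12.62 + $68.33 = $197.56
Net pay = $1,577.90 − $197.56 = $1,380.34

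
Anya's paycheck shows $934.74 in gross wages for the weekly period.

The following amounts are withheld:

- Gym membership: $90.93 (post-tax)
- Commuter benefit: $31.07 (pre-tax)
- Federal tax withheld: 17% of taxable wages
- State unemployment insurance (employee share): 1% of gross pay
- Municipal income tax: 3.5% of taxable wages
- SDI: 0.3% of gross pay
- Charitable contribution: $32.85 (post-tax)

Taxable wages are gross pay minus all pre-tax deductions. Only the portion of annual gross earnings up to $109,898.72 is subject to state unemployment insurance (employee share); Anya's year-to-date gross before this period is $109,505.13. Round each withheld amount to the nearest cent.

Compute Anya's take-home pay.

$587.90

Commuter benefit: $31.07
Taxable wages = $934.74 − $31.07 = $903.67
Municipal income tax: $903.67 × 0.035 = $31.63
Federal tax withheld: $903.67 × 0.17 = $153.62
SDI: $934.74 × 0.003 = $2.80
State unemployment insurance (employee share): only $109,898.72 − $109,505.13 = $393.59 of this check is subject → $393.59 × 0.01 = $3.94
Charitable contribution: $32.85
Gym membership: $90.93
Total deductions = $31.07 + $31.63 + $153.62 + $2.80 + $3.94 + $32.85 + $90.93 = $346.84
Net pay = $934.74 − $346.84 = $587.90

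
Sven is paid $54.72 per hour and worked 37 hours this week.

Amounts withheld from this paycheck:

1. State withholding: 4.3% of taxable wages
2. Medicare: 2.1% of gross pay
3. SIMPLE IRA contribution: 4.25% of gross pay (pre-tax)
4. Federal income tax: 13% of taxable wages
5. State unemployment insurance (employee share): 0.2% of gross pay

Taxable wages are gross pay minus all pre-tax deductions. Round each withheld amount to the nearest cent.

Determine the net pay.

$1,556.64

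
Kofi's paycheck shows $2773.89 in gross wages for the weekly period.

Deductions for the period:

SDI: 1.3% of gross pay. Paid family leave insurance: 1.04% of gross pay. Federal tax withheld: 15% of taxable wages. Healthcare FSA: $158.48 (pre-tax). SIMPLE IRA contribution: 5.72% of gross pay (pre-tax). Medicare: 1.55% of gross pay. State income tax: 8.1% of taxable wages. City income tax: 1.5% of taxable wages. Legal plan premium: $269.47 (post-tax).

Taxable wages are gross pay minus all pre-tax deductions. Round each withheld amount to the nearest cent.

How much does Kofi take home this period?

Healthcare FSA: $158.48
SIMPLE IRA contribution: $2773.89 × 0.0572 = $158.67
Pre-tax total = $158.48 + $158.67 = $317.15
Taxable wages = $2773.89 − $317.15 = $2456.74
Federal tax withheld: $2456.74 × 0.15 = $368.51
State income tax: $2456.74 × 0.081 = $199.00
City income tax: $2456.74 × 0.015 = $36.85
SDI: $2773.89 × 0.013 = $36.06
Paid family leave insurance: $2773.89 × 0.0104 = $28.85
Medicare: $2773.89 × 0.0155 = $43.00
Legal plan premium: $269.47
Total deductions = $158.48 + $158.67 + $368.51 + $199.00 + $36.85 + $36.06 + $28.85 + $43.00 + $269.47 = $1298.89
Net pay = $2773.89 − $1298.89 = $1475.00

$1475.00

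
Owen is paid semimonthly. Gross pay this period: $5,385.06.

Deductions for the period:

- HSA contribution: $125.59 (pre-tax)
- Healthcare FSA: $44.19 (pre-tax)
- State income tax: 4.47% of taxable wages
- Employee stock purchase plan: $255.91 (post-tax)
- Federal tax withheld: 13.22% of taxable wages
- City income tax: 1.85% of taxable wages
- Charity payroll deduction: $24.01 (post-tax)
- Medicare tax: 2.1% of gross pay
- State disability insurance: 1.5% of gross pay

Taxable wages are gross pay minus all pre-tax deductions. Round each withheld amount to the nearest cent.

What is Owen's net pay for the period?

$3,722.43

HSA contribution: $125.59
Healthcare FSA: $44.19
Pre-tax total = $125.59 + $44.19 = $169.78
Taxable wages = $5,385.06 − $169.78 = $5,215.28
City income tax: $5,215.28 × 0.0185 = $96.48
Federal tax withheld: $5,215.28 × 0.1322 = $689.46
State income tax: $5,215.28 × 0.0447 = $233.12
State disability insurance: $5,385.06 × 0.015 = $80.78
Medicare tax: $5,385.06 × 0.021 = $113.09
Charity payroll deduction: $24.01
Employee stock purchase plan: $255.91
Total deductions = $125.59 + $44.19 + $96.48 + $689.46 + $233.12 + $80.78 + $113.09 + $24.01 + $255.91 = $1,662.63
Net pay = $5,385.06 − $1,662.63 = $3,722.43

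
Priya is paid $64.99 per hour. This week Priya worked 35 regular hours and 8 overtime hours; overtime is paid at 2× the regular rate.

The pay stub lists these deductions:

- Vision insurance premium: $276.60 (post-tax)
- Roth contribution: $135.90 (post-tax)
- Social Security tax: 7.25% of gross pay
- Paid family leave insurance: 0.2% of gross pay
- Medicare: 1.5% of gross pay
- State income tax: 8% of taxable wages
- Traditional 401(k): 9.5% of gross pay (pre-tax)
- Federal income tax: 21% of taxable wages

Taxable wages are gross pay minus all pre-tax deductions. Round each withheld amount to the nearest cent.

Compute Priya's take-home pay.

$1,420.57

Regular pay: 35 × $64.99 = $2,274.65
Overtime pay: 8 × $64.99 × 2 = $1,039.84
Gross pay = $2,274.65 + $1,039.84 = $3,314.49
Traditional 401(k): $3,314.49 × 0.095 = $314.88
Taxable wages = $3,314.49 − $314.88 = $2,999.61
Federal income tax: $2,999.61 × 0.21 = $629.92
State income tax: $2,999.61 × 0.08 = $239.97
Paid family leave insurance: $3,314.49 × 0.002 = $6.63
Medicare: $3,314.49 × 0.015 = $49.72
Social Security tax: $3,314.49 × 0.0725 = $240.30
Vision insurance premium: $276.60
Roth contribution: $135.90
Total deductions = $314.88 + $629.92 + $239.97 + $6.63 + $49.72 + $240.30 + $276.60 + $135.90 = $1,893.92
Net pay = $3,314.49 − $1,893.92 = $1,420.57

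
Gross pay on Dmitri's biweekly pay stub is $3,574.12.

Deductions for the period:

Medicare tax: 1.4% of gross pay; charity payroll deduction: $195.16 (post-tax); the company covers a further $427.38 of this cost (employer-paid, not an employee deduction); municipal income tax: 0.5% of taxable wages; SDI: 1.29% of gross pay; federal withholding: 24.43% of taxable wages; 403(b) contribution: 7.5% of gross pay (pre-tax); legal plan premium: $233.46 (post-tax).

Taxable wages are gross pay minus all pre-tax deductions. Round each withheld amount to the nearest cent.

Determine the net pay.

403(b) contribution: $3,574.12 × 0.075 = $268.06
Taxable wages = $3,574.12 − $268.06 = $3,306.06
Federal withholding: $3,306.06 × 0.2443 = $807.67
Municipal income tax: $3,306.06 × 0.005 = $16.53
SDI: $3,574.12 × 0.0129 = $46.11
Medicare tax: $3,574.12 × 0.014 = $50.04
Charity payroll deduction: $195.16
Legal plan premium: $233.46
(Employer's $427.38 toward charity payroll deduction is not withheld from the employee.)
Total deductions = $268.06 + $807.67 + $16.53 + $46.11 + $50.04 + $195.16 + $233.46 = $1,617.03
Net pay = $3,574.12 − $1,617.03 = $1,957.09

$1,957.09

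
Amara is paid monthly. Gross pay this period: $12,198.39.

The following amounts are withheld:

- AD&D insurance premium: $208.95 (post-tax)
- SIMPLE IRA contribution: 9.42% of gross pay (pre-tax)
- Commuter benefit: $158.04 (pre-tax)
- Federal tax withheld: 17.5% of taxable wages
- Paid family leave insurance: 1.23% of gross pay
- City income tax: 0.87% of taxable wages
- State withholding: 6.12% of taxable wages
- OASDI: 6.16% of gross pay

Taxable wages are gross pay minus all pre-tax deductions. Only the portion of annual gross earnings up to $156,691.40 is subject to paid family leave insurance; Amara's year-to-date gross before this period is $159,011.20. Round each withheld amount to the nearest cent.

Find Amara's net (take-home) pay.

$7,263.62

SIMPLE IRA contribution: $12,198.39 × 0.0942 = $1,149.09
Commuter benefit: $158.04
Pre-tax total = $1,149.09 + $158.04 = $1,307.13
Taxable wages = $12,198.39 − $1,307.13 = $10,891.26
State withholding: $10,891.26 × 0.0612 = $666.55
City income tax: $10,891.26 × 0.0087 = $94.75
Federal tax withheld: $10,891.26 × 0.175 = $1,905.97
Paid family leave insurance: annual cap $156,691.40 already reached (YTD $159,011.20), so $0.00
OASDI: $12,198.39 × 0.0616 = $751.42
AD&D insurance premium: $208.95
Total deductions = $1,149.09 + $158.04 + $666.55 + $94.75 + $1,905.97 + $0.00 + $751.42 + $208.95 = $4,934.77
Net pay = $12,198.39 − $4,934.77 = $7,263.62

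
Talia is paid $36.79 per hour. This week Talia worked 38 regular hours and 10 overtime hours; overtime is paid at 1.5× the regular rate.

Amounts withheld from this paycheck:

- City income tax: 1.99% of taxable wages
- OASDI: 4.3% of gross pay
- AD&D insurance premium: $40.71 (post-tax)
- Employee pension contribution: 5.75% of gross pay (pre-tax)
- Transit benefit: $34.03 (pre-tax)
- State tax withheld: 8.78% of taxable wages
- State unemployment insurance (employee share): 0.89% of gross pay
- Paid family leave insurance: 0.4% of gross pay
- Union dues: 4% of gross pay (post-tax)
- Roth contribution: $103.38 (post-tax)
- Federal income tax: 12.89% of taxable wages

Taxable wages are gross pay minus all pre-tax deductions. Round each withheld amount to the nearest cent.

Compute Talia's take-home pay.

$1,045.89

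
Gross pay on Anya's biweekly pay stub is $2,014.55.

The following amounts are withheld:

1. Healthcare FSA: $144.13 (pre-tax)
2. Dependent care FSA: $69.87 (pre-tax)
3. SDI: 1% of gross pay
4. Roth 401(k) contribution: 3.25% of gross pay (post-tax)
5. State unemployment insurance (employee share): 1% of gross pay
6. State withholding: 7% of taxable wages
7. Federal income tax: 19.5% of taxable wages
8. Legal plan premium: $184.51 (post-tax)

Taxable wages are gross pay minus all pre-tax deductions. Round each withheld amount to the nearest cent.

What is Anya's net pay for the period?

$1,033.12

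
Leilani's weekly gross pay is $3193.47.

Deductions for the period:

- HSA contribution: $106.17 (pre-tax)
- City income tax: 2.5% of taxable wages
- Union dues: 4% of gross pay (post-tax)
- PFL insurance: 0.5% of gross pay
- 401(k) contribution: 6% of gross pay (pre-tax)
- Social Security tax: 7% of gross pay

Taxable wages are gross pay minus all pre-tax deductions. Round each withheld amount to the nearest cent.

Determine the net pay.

$2456.05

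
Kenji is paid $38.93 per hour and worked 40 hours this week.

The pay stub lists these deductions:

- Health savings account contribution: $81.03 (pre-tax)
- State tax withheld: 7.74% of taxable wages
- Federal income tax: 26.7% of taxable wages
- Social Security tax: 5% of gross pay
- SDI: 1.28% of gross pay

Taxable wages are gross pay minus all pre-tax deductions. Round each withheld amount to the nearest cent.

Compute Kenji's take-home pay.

$869.98

Gross pay: 40 × $38.93 = $1557.20
Health savings account contribution: $81.03
Taxable wages = $1557.20 − $81.03 = $1476.17
State tax withheld: $1476.17 × 0.0774 = $114.26
Federal income tax: $1476.17 × 0.267 = $394.14
Social Security tax: $1557.20 × 0.05 = $77.86
SDI: $1557.20 × 0.0128 = $19.93
Total deductions = $81.03 + $114.26 + $394.14 + $77.86 + $19.93 = $687.22
Net pay = $1557.20 − $687.22 = $869.98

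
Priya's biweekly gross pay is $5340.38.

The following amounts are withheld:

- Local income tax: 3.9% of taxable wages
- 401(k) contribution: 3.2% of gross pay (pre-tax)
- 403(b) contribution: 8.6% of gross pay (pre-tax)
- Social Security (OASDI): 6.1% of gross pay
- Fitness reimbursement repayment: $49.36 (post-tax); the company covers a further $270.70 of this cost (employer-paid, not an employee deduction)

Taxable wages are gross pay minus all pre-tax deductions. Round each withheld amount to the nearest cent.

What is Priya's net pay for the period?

403(b) contribution: $5340.38 × 0.086 = $459.27
401(k) contribution: $5340.38 × 0.032 = $170.89
Pre-tax total = $459.27 + $170.89 = $630.16
Taxable wages = $5340.38 − $630.16 = $4710.22
Local income tax: $4710.22 × 0.039 = $183.70
Social Security (OASDI): $5340.38 × 0.061 = $325.76
Fitness reimbursement repayment: $49.36
(Employer's $270.70 toward fitness reimbursement repayment is not withheld from the employee.)
Total deductions = $459.27 + $170.89 + $183.70 + $325.76 + $49.36 = $1188.98
Net pay = $5340.38 − $1188.98 = $4151.40

$4151.40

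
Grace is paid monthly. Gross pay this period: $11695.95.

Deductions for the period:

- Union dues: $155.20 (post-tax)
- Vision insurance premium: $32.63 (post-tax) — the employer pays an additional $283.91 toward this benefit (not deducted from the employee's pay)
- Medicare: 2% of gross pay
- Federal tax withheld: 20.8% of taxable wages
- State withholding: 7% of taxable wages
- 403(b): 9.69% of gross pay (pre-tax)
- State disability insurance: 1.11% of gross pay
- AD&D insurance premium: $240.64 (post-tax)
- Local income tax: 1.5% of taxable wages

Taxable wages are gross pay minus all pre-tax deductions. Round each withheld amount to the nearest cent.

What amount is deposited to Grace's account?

$6675.55

403(b): $11695.95 × 0.0969 = $1133.34
Taxable wages = $11695.95 − $1133.34 = $10562.61
Local income tax: $10562.61 × 0.015 = $158.44
State withholding: $10562.61 × 0.07 = $739.38
Federal tax withheld: $10562.61 × 0.208 = $2197.02
State disability insurance: $11695.95 × 0.0111 = $129.83
Medicare: $11695.95 × 0.02 = $233.92
Vision insurance premium: $32.63
AD&D insurance premium: $240.64
Union dues: $155.20
(Employer's $283.91 toward vision insurance premium is not withheld from the employee.)
Total deductions = $1133.34 + $158.44 + $739.38 + $2197.02 + $129.83 + $233.92 + $32.63 + $240.64 + $155.20 = $5020.40
Net pay = $11695.95 − $5020.40 = $6675.55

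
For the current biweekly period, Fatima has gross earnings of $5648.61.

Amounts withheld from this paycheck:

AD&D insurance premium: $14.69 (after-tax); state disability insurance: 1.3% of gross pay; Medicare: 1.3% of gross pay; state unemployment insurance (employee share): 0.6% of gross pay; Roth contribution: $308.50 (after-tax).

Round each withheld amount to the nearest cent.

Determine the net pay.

State disability insurance: $5648.61 × 0.013 = $73.43
Medicare: $5648.61 × 0.013 = $73.43
State unemployment insurance (employee share): $5648.61 × 0.006 = $33.89
AD&D insurance premium: $14.69
Roth contribution: $308.50
Total deductions = $73.43 + $73.43 + $33.89 + $14.69 + $308.50 = $503.94
Net pay = $5648.61 − $503.94 = $5144.67

$5144.67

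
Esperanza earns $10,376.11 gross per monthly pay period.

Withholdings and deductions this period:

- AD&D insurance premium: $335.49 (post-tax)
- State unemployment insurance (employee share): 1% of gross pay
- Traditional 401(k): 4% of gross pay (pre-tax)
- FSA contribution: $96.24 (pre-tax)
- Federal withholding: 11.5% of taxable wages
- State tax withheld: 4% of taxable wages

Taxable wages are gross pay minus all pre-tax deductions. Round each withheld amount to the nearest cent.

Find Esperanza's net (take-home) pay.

Traditional 401(k): $10,376.11 × 0.04 = $415.04
FSA contribution: $96.24
Pre-tax total = $415.04 + $96.24 = $511.28
Taxable wages = $10,376.11 − $511.28 = $9,864.83
State tax withheld: $9,864.83 × 0.04 = $394.59
Federal withholding: $9,864.83 × 0.115 = $1,134.46
State unemployment insurance (employee share): $10,376.11 × 0.01 = $103.76
AD&D insurance premium: $335.49
Total deductions = $415.04 + $96.24 + $394.59 + $1,134.46 + $103.76 + $335.49 = $2,479.58
Net pay = $10,376.11 − $2,479.58 = $7,896.53

$7,896.53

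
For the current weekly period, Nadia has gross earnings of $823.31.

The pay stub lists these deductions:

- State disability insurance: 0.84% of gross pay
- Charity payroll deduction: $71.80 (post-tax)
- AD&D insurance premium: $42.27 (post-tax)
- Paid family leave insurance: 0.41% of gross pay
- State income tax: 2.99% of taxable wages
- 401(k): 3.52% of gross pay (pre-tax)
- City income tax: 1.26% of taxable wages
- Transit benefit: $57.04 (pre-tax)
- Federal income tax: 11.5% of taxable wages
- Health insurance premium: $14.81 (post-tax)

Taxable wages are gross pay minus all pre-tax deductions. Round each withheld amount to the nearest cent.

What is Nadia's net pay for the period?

401(k): $823.31 × 0.0352 = $28.98
Transit benefit: $57.04
Pre-tax total = $28.98 + $57.04 = $86.02
Taxable wages = $823.31 − $86.02 = $737.29
City income tax: $737.29 × 0.0126 = $9.29
Federal income tax: $737.29 × 0.115 = $84.79
State income tax: $737.29 × 0.0299 = $22.04
State disability insurance: $823.31 × 0.0084 = $6.92
Paid family leave insurance: $823.31 × 0.0041 = $3.38
AD&D insurance premium: $42.27
Charity payroll deduction: $71.80
Health insurance premium: $14.81
Total deductions = $28.98 + $57.04 + $9.29 + $84.79 + $22.04 + $6.92 + $3.38 + $42.27 + $71.80 + $14.81 = $341.32
Net pay = $823.31 − $341.32 = $481.99

$481.99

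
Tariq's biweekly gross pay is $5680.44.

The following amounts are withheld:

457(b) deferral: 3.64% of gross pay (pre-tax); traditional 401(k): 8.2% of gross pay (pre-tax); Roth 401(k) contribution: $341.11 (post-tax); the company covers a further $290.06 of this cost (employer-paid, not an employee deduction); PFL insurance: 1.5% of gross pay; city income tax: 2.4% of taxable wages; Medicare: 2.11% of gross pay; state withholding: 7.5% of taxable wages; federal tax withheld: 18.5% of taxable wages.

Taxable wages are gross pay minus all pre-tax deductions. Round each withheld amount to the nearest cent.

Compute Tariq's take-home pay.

$3039.45

Traditional 401(k): $5680.44 × 0.082 = $465.80
457(b) deferral: $5680.44 × 0.0364 = $206.77
Pre-tax total = $465.80 + $206.77 = $672.57
Taxable wages = $5680.44 − $672.57 = $5007.87
City income tax: $5007.87 × 0.024 = $120.19
Federal tax withheld: $5007.87 × 0.185 = $926.46
State withholding: $5007.87 × 0.075 = $375.59
PFL insurance: $5680.44 × 0.015 = $85.21
Medicare: $5680.44 × 0.0211 = $119.86
Roth 401(k) contribution: $341.11
(Employer's $290.06 toward Roth 401(k) contribution is not withheld from the employee.)
Total deductions = $465.80 + $206.77 + $120.19 + $926.46 + $375.59 + $85.21 + $119.86 + $341.11 = $2640.99
Net pay = $5680.44 − $2640.99 = $3039.45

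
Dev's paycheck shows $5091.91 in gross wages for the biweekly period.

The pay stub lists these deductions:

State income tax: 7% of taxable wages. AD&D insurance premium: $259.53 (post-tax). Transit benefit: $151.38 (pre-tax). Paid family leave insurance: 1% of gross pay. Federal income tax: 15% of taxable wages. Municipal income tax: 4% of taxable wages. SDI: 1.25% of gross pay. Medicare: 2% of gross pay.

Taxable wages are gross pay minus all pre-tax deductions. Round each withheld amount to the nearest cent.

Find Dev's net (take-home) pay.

$3180.05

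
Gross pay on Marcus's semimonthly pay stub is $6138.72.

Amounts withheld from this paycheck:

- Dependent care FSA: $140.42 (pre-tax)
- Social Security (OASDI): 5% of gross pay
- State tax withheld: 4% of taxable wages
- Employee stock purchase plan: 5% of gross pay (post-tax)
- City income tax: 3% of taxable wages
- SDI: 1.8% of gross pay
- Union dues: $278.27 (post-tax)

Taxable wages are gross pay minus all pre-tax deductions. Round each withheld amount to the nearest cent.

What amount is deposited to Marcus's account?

Dependent care FSA: $140.42
Taxable wages = $6138.72 − $140.42 = $5998.30
City income tax: $5998.30 × 0.03 = $179.95
State tax withheld: $5998.30 × 0.04 = $239.93
Social Security (OASDI): $6138.72 × 0.05 = $306.94
SDI: $6138.72 × 0.018 = $110.50
Union dues: $278.27
Employee stock purchase plan: $6138.72 × 0.05 = $306.94
Total deductions = $140.42 + $179.95 + $239.93 + $306.94 + $110.50 + $278.27 + $306.94 = $1562.95
Net pay = $6138.72 − $1562.95 = $4575.77

$4575.77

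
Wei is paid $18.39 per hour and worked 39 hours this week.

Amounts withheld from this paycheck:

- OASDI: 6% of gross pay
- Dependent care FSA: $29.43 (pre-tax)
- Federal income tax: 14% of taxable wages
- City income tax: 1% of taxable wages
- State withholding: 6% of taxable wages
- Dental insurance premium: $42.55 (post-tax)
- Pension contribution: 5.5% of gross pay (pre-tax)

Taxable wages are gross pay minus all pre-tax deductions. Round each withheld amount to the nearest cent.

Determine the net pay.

$426.60

Gross pay: 39 × $18.39 = $717.21
Dependent care FSA: $29.43
Pension contribution: $717.21 × 0.055 = $39.45
Pre-tax total = $29.43 + $39.45 = $68.88
Taxable wages = $717.21 − $68.88 = $648.33
Federal income tax: $648.33 × 0.14 = $90.77
State withholding: $648.33 × 0.06 = $38.90
City income tax: $648.33 × 0.01 = $6.48
OASDI: $717.21 × 0.06 = $43.03
Dental insurance premium: $42.55
Total deductions = $29.43 + $39.45 + $90.77 + $38.90 + $6.48 + $43.03 + $42.55 = $290.61
Net pay = $717.21 − $290.61 = $426.60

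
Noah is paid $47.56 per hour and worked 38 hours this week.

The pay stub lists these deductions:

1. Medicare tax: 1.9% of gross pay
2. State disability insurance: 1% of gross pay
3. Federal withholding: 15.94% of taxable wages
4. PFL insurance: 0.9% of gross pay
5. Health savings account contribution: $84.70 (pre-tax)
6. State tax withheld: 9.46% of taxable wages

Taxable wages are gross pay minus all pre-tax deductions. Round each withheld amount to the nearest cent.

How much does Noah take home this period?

$1,216.36

Gross pay: 38 × $47.56 = $1,807.28
Health savings account contribution: $84.70
Taxable wages = $1,807.28 − $84.70 = $1,722.58
State tax withheld: $1,722.58 × 0.0946 = $162.96
Federal withholding: $1,722.58 × 0.1594 = $274.58
PFL insurance: $1,807.28 × 0.009 = $16.27
State disability insurance: $1,807.28 × 0.01 = $18.07
Medicare tax: $1,807.28 × 0.019 = $34.34
Total deductions = $84.70 + $162.96 + $274.58 + $16.27 + $18.07 + $34.34 = $590.92
Net pay = $1,807.28 − $590.92 = $1,216.36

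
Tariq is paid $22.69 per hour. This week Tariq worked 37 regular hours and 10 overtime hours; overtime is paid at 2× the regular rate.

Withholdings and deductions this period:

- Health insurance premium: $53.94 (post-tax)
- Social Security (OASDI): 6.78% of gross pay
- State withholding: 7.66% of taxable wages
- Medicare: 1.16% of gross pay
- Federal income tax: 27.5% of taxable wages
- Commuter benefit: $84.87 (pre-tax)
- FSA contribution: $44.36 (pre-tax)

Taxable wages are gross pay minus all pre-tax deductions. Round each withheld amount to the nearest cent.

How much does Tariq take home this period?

Regular pay: 37 × $22.69 = $839.53
Overtime pay: 10 × $22.69 × 2 = $453.80
Gross pay = $839.53 + $453.80 = $1,293.33
Commuter benefit: $84.87
FSA contribution: $44.36
Pre-tax total = $84.87 + $44.36 = $129.23
Taxable wages = $1,293.33 − $129.23 = $1,164.10
State withholding: $1,164.10 × 0.0766 = $89.17
Federal income tax: $1,164.10 × 0.275 = $320.13
Medicare: $1,293.33 × 0.0116 = $15.00
Social Security (OASDI): $1,293.33 × 0.0678 = $87.69
Health insurance premium: $53.94
Total deductions = $84.87 + $44.36 + $89.17 + $320.13 + $15.00 + $87.69 + $53.94 = $695.16
Net pay = $1,293.33 − $695.16 = $598.17

$598.17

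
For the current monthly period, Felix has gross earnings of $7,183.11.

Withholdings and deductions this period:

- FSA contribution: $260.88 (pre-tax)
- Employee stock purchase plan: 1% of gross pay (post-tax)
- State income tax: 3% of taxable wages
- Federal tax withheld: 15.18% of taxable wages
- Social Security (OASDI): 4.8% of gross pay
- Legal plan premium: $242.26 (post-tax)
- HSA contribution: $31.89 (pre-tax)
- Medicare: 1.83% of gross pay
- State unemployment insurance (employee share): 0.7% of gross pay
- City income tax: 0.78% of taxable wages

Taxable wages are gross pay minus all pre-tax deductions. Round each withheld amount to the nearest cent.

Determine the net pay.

$4,743.33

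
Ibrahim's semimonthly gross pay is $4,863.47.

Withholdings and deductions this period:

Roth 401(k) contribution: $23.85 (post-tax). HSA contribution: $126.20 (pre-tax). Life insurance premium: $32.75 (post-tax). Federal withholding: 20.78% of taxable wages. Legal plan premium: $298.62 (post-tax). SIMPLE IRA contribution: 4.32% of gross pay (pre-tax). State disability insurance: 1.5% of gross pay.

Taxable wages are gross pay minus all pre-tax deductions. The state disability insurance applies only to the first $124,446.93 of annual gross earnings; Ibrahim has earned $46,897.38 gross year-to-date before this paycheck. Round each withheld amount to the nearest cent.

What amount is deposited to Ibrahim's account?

$3,158.25

HSA contribution: $126.20
SIMPLE IRA contribution: $4,863.47 × 0.0432 = $210.10
Pre-tax total = $126.20 + $210.10 = $336.30
Taxable wages = $4,863.47 − $336.30 = $4,527.17
Federal withholding: $4,527.17 × 0.2078 = $940.75
State disability insurance: cap not yet reached, full $4,863.47 is subject → $4,863.47 × 0.015 = $72.95
Legal plan premium: $298.62
Roth 401(k) contribution: $23.85
Life insurance premium: $32.75
Total deductions = $126.20 + $210.10 + $940.75 + $72.95 + $298.62 + $23.85 + $32.75 = $1,705.22
Net pay = $4,863.47 − $1,705.22 = $3,158.25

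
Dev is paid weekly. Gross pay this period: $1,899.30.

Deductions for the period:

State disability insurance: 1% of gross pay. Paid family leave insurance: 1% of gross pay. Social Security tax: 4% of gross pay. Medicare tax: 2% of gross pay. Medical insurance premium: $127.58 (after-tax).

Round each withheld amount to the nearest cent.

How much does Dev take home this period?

$1,619.78

Social Security tax: $1,899.30 × 0.04 = $75.97
Paid family leave insurance: $1,899.30 × 0.01 = $18.99
State disability insurance: $1,899.30 × 0.01 = $18.99
Medicare tax: $1,899.30 × 0.02 = $37.99
Medical insurance premium: $127.58
Total deductions = $75.97 + $18.99 + $18.99 + $37.99 + $127.58 = $279.52
Net pay = $1,899.30 − $279.52 = $1,619.78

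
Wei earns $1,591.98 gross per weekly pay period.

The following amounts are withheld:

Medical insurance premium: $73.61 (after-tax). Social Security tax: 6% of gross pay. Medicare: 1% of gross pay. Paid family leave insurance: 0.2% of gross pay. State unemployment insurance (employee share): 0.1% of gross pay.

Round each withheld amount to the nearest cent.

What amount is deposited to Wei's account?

$1,402.16

Social Security tax: $1,591.98 × 0.06 = $95.52
Medicare: $1,591.98 × 0.01 = $15.92
Paid family leave insurance: $1,591.98 × 0.002 = $3.18
State unemployment insurance (employee share): $1,591.98 × 0.001 = $1.59
Medical insurance premium: $73.61
Total deductions = $95.52 + $15.92 + $3.18 + $1.59 + $73.61 = $189.82
Net pay = $1,591.98 − $189.82 = $1,402.16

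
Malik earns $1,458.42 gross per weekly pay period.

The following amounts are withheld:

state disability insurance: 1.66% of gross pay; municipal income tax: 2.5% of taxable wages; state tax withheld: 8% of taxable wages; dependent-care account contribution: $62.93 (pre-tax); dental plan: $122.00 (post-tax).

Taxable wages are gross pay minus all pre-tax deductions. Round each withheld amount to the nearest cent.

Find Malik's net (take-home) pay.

$1,102.75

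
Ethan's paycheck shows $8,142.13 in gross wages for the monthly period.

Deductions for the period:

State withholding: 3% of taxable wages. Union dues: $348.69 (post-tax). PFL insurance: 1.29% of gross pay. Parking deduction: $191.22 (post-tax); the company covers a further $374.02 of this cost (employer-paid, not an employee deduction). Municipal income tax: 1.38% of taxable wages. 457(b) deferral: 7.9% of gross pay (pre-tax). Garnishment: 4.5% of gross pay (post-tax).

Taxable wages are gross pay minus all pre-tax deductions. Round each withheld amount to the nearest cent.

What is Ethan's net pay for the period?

$6,159.11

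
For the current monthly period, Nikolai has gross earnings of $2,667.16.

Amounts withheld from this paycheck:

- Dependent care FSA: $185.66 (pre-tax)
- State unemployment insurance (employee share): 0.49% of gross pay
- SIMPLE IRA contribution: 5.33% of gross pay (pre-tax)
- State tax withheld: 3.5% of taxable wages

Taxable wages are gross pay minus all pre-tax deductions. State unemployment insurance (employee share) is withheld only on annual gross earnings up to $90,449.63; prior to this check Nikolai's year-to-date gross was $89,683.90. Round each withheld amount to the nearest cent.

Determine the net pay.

$2,253.71

SIMPLE IRA contribution: $2,667.16 × 0.0533 = $142.16
Dependent care FSA: $185.66
Pre-tax total = $142.16 + $185.66 = $327.82
Taxable wages = $2,667.16 − $327.82 = $2,339.34
State tax withheld: $2,339.34 × 0.035 = $81.88
State unemployment insurance (employee share): only $90,449.63 − $89,683.90 = $765.73 of this check is subject → $765.73 × 0.0049 = $3.75
Total deductions = $142.16 + $185.66 + $81.88 + $3.75 = $413.45
Net pay = $2,667.16 − $413.45 = $2,253.71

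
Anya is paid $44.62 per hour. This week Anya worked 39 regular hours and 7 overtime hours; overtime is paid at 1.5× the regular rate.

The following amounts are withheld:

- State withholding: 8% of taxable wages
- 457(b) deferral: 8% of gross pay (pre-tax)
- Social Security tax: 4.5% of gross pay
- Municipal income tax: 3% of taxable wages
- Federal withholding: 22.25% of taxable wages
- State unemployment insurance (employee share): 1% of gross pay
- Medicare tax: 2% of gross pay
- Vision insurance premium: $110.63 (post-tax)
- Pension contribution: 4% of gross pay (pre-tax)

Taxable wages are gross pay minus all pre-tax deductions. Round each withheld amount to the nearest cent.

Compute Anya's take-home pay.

$1,021.10

Regular pay: 39 × $44.62 = $1,740.18
Overtime pay: 7 × $44.62 × 1.5 = $468.51
Gross pay = $1,740.18 + $468.51 = $2,208.69
Pension contribution: $2,208.69 × 0.04 = $88.35
457(b) deferral: $2,208.69 × 0.08 = $176.70
Pre-tax total = $88.35 + $176.70 = $265.05
Taxable wages = $2,208.69 − $265.05 = $1,943.64
Municipal income tax: $1,943.64 × 0.03 = $58.31
State withholding: $1,943.64 × 0.08 = $155.49
Federal withholding: $1,943.64 × 0.2225 = $432.46
State unemployment insurance (employee share): $2,208.69 × 0.01 = $22.09
Medicare tax: $2,208.69 × 0.02 = $44.17
Social Security tax: $2,208.69 × 0.045 = $99.39
Vision insurance premium: $110.63
Total deductions = $88.35 + $176.70 + $58.31 + $155.49 + $432.46 + $22.09 + $44.17 + $99.39 + $110.63 = $1,187.59
Net pay = $2,208.69 − $1,187.59 = $1,021.10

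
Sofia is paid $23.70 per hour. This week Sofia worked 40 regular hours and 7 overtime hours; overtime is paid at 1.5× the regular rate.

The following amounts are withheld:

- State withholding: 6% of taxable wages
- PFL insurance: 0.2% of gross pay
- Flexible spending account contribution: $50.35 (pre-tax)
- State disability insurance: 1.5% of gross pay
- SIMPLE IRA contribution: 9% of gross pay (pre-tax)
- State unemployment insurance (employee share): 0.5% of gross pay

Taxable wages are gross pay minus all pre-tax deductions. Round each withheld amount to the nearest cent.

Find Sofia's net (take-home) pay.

Regular pay: 40 × $23.70 = $948.00
Overtime pay: 7 × $23.70 × 1.5 = $248.85
Gross pay = $948.00 + $248.85 = $1,196.85
SIMPLE IRA contribution: $1,196.85 × 0.09 = $107.72
Flexible spending account contribution: $50.35
Pre-tax total = $107.72 + $50.35 = $158.07
Taxable wages = $1,196.85 − $158.07 = $1,038.78
State withholding: $1,038.78 × 0.06 = $62.33
PFL insurance: $1,196.85 × 0.002 = $2.39
State disability insurance: $1,196.85 × 0.015 = $17.95
State unemployment insurance (employee share): $1,196.85 × 0.005 = $5.98
Total deductions = $107.72 + $50.35 + $62.33 + $2.39 + $17.95 + $5.98 = $246.72
Net pay = $1,196.85 − $246.72 = $950.13

$950.13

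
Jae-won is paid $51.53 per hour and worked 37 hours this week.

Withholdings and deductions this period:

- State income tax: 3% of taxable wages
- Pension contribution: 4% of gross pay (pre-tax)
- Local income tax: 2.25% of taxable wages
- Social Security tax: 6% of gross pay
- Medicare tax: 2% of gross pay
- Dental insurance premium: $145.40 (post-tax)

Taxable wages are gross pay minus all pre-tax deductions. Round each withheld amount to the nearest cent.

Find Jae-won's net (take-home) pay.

$1,436.33

Gross pay: 37 × $51.53 = $1,906.61
Pension contribution: $1,906.61 × 0.04 = $76.26
Taxable wages = $1,906.61 − $76.26 = $1,830.35
Local income tax: $1,830.35 × 0.0225 = $41.18
State income tax: $1,830.35 × 0.03 = $54.91
Medicare tax: $1,906.61 × 0.02 = $38.13
Social Security tax: $1,906.61 × 0.06 = $114.40
Dental insurance premium: $145.40
Total deductions = $76.26 + $41.18 + $54.91 + $38.13 + $114.40 + $145.40 = $470.28
Net pay = $1,906.61 − $470.28 = $1,436.33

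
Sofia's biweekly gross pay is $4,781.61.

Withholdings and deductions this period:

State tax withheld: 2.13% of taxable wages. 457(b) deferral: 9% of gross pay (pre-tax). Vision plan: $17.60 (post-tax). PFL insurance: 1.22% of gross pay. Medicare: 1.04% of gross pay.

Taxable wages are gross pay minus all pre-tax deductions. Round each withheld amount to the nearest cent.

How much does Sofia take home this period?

457(b) deferral: $4,781.61 × 0.09 = $430.34
Taxable wages = $4,781.61 − $430.34 = $4,351.27
State tax withheld: $4,351.27 × 0.0213 = $92.68
Medicare: $4,781.61 × 0.0104 = $49.73
PFL insurance: $4,781.61 × 0.0122 = $58.34
Vision plan: $17.60
Total deductions = $430.34 + $92.68 + $49.73 + $58.34 + $17.60 = $648.69
Net pay = $4,781.61 − $648.69 = $4,132.92

$4,132.92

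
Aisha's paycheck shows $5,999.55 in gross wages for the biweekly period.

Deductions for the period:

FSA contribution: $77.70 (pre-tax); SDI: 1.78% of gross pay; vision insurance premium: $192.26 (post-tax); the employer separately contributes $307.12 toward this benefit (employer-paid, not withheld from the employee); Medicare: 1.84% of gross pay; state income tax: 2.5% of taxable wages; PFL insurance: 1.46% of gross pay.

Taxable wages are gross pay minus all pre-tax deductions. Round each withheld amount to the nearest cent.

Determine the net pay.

$5,276.77

FSA contribution: $77.70
Taxable wages = $5,999.55 − $77.70 = $5,921.85
State income tax: $5,921.85 × 0.025 = $148.05
SDI: $5,999.55 × 0.0178 = $106.79
PFL insurance: $5,999.55 × 0.0146 = $87.59
Medicare: $5,999.55 × 0.0184 = $110.39
Vision insurance premium: $192.26
(Employer's $307.12 toward vision insurance premium is not withheld from the employee.)
Total deductions = $77.70 + $148.05 + $106.79 + $87.59 + $110.39 + $192.26 = $722.78
Net pay = $5,999.55 − $722.78 = $5,276.77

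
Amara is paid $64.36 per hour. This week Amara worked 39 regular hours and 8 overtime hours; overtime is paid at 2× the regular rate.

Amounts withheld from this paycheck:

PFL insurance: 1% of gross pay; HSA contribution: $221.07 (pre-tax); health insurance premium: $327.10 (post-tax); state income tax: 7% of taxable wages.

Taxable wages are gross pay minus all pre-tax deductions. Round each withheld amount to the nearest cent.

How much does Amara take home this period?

Regular pay: 39 × $64.36 = $2510.04
Overtime pay: 8 × $64.36 × 2 = $1029.76
Gross pay = $2510.04 + $1029.76 = $3539.80
HSA contribution: $221.07
Taxable wages = $3539.80 − $221.07 = $3318.73
State income tax: $3318.73 × 0.07 = $232.31
PFL insurance: $3539.80 × 0.01 = $35.40
Health insurance premium: $327.10
Total deductions = $221.07 + $232.31 + $35.40 + $327.10 = $815.88
Net pay = $3539.80 − $815.88 = $2723.92

$2723.92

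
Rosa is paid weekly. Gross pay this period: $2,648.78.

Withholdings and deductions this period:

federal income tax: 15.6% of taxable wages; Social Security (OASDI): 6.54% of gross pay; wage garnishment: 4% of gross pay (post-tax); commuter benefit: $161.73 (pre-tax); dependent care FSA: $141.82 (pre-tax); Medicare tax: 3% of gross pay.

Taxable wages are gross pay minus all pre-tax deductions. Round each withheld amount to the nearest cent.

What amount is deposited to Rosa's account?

Dependent care FSA: $141.82
Commuter benefit: $161.73
Pre-tax total = $141.82 + $161.73 = $303.55
Taxable wages = $2,648.78 − $303.55 = $2,345.23
Federal income tax: $2,345.23 × 0.156 = $365.86
Medicare tax: $2,648.78 × 0.03 = $79.46
Social Security (OASDI): $2,648.78 × 0.0654 = $173.23
Wage garnishment: $2,648.78 × 0.04 = $105.95
Total deductions = $141.82 + $161.73 + $365.86 + $79.46 + $173.23 + $105.95 = $1,028.05
Net pay = $2,648.78 − $1,028.05 = $1,620.73

$1,620.73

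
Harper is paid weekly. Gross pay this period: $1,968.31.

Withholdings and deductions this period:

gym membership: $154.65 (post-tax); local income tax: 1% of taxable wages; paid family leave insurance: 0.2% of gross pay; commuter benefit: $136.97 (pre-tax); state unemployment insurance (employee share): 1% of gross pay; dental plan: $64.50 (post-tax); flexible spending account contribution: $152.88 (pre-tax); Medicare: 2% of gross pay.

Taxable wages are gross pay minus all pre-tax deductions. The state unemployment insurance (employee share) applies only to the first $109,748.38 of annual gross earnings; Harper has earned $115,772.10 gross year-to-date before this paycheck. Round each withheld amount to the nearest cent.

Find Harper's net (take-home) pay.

$1,399.22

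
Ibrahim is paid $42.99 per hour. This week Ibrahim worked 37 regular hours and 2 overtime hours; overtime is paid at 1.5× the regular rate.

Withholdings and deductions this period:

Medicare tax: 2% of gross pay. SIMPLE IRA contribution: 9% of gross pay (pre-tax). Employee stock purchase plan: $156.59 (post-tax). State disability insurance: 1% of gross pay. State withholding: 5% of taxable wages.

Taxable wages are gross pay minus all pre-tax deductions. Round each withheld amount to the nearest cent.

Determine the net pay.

$1,278.42

Regular pay: 37 × $42.99 = $1,590.63
Overtime pay: 2 × $42.99 × 1.5 = $128.97
Gross pay = $1,590.63 + $128.97 = $1,719.60
SIMPLE IRA contribution: $1,719.60 × 0.09 = $154.76
Taxable wages = $1,719.60 − $154.76 = $1,564.84
State withholding: $1,564.84 × 0.05 = $78.24
State disability insurance: $1,719.60 × 0.01 = $17.20
Medicare tax: $1,719.60 × 0.02 = $34.39
Employee stock purchase plan: $156.59
Total deductions = $154.76 + $78.24 + $17.20 + $34.39 + $156.59 = $441.18
Net pay = $1,719.60 − $441.18 = $1,278.42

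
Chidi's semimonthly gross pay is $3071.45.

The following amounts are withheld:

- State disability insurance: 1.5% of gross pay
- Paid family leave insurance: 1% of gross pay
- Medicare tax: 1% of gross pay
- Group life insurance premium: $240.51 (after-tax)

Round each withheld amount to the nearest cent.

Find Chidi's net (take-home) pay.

$2723.45

Paid family leave insurance: $3071.45 × 0.01 = $30.71
State disability insurance: $3071.45 × 0.015 = $46.07
Medicare tax: $3071.45 × 0.01 = $30.71
Group life insurance premium: $240.51
Total deductions = $30.71 + $46.07 + $30.71 + $240.51 = $348.00
Net pay = $3071.45 − $348.00 = $2723.45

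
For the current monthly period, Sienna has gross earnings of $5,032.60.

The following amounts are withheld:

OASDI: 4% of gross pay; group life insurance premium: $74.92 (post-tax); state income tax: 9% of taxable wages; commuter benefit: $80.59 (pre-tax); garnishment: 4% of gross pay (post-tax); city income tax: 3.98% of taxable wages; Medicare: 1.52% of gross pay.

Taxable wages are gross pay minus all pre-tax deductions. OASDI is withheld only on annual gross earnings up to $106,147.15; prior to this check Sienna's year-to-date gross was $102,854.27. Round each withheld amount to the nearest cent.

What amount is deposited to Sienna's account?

Commuter benefit: $80.59
Taxable wages = $5,032.60 − $80.59 = $4,952.01
City income tax: $4,952.01 × 0.0398 = $197.09
State income tax: $4,952.01 × 0.09 = $445.68
OASDI: only $106,147.15 − $102,854.27 = $3,292.88 of this check is subject → $3,292.88 × 0.04 = $131.72
Medicare: $5,032.60 × 0.0152 = $76.50
Group life insurance premium: $74.92
Garnishment: $5,032.60 × 0.04 = $201.30
Total deductions = $80.59 + $197.09 + $445.68 + $131.72 + $76.50 + $74.92 + $201.30 = $1,207.80
Net pay = $5,032.60 − $1,207.80 = $3,824.80

$3,824.80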